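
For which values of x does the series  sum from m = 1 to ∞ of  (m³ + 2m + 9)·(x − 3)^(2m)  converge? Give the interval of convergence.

(2, 4)

By the ratio test, |a_{m+1}/a_m| = ((m+1)³ + 2(m+1) + 9)/(m³ + 2m + 9) → 1.
Successive powers of (x − 3) differ by 2, so the series converges when |x − 3|² · 1 < 1, i.e. |x − 3| < √(1) = 1. So R = 1.
Endpoint x = 4: the terms have absolute value of order m³, which does not tend to 0, so the series diverges by the divergence test.
When x = 2, the m-th term does not approach 0; divergence by the term test.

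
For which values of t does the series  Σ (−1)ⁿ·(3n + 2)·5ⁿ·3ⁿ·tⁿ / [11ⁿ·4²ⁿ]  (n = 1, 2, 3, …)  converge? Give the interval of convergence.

(-176/15, 176/15)

By the ratio test, |a_{n+1}/a_n| = [(3(n+1) + 2)/(3n + 2)] · 5·3/(11·16) → 15/176.
Hence the series converges for |t| < 1/(15/176) = 176/15, so the radius of convergence is 176/15.
When t = 176/15, the terms do not tend to 0, so the series diverges.
At t = -176/15: the terms have absolute value of order n, which does not tend to 0, so the series diverges by the divergence test.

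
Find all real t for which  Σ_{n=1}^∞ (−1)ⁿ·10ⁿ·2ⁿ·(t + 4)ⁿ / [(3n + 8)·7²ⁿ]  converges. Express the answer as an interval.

(-129/20, -31/20]

The ratio of consecutive coefficients is [(3n + 8)/(3(n+1) + 8)] · 10·2/49 → 20/49.
Convergence for |t + 4| · 20/49 < 1, i.e. |t + 4| < 49/20. So R = 49/20.
At t = -31/20: the terms alternate in sign and decrease monotonically to 0 in absolute value (size ~ c/n), so the alternating series test gives convergence.
Endpoint t = -129/20: the terms are asymptotic to a nonzero constant times 1/n, so the series diverges by limit comparison with Σ 1/n.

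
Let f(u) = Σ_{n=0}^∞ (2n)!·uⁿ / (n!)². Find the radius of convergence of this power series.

The ratio of consecutive coefficients is (2n+1)·(2n+2)/(n+1)² → 4.
Hence the series converges for |u| < 1/(4) = 1/4, so the radius of convergence is 1/4.

R = 1/4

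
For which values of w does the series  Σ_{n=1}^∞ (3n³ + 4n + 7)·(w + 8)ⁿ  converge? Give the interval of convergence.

Apply the ratio test: |a_{n+1}| / |a_n| = (3(n+1)³ + 4(n+1) + 7)/(3n³ + 4n + 7), which tends to 1 as n → ∞.
Convergence for |w + 8| < 1, so R = 1.
Endpoint w = -7: the n-th term does not approach 0; divergence by the term test.
Endpoint w = -9: the terms do not tend to 0, so the series diverges.

(-9, -7)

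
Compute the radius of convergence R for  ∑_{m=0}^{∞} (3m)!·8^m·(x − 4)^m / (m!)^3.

R = 1/216

The ratio of consecutive coefficients is (3m+1)·(3m+2)·(3m+3)/(m+1)³ · 8 → 216.
Hence the series converges for |x − 4| < 1/(216) = 1/216, so the radius of convergence is 1/216.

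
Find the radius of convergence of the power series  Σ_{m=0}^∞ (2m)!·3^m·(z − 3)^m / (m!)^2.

Apply the ratio test: |a_{m+1}| / |a_m| = (2m+1)·(2m+2)/(m+1)² · 3, which tends to 12 as m → ∞.
Hence the series converges for |z − 3| < 1/(12) = 1/12, so the radius of convergence is 1/12.

R = 1/12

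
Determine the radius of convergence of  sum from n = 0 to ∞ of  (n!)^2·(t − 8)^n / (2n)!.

R = 4

By the ratio test, |a_{n+1}/a_n| = (n+1)²/[(2n+1)·(2n+2)] → 1/4.
Convergence for |t − 8| · 1/4 < 1, i.e. |t − 8| < 4. So R = 4.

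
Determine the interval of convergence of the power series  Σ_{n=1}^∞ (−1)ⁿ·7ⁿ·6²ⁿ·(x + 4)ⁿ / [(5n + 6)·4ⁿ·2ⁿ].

Apply the ratio test: |a_{n+1}| / |a_n| = [(5n + 6)/(5(n+1) + 6)] · 7·36/(4·2), which tends to 63/2 as n → ∞.
Thus R = 1/(63/2) = 2/63.
At x = -250/63: the terms alternate in sign and decrease monotonically to 0 in absolute value (size ~ c/n), so the alternating series test gives convergence.
When x = -254/63, comparison with the harmonic series Σ 1/n shows the series diverges.

(-254/63, -250/63]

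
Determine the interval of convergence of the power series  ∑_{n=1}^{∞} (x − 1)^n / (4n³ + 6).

[0, 2]

Apply the ratio test: |a_{n+1}| / |a_n| = (4n³ + 6)/(4(n+1)³ + 6), which tends to 1 as n → ∞.
Hence R = 1.
When x = 2, the series is dominated by a constant times Σ 1/n³, which converges (p = 3 > 1).
When x = 0, the terms are on the order of 1/n³, so the series converges absolutely by comparison with the p-series (p = 3 > 1).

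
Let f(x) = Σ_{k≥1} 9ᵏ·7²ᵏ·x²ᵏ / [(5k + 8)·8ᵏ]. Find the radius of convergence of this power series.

By the ratio test, |a_{k+1}/a_k| = [(5k + 8)/(5(k+1) + 8)] · 9·49/8 → 441/8.
Since the exponent of x increases by 2 each term, convergence requires |x|² < 8/441, hence R = 2√2/21.

R = 2√2/21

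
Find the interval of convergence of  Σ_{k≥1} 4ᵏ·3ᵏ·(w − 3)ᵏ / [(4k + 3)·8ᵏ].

[7/3, 11/3)

The ratio of consecutive coefficients is [(4k + 3)/(4(k+1) + 3)] · 4·3/8 → 3/2.
Thus R = 1/(3/2) = 2/3.
Endpoint w = 11/3: the terms are asymptotic to a nonzero constant times 1/k, so the series diverges by limit comparison with Σ 1/k.
At w = 7/3: an alternating series whose terms decrease to 0 in absolute value, so it converges by the Leibniz criterion.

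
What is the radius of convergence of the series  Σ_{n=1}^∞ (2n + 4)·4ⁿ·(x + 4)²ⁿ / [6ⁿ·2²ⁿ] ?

R = √6

Ratio test: |a_{n+1}/a_n| = [(2(n+1) + 4)/(2n + 4)] · 4/(6·4) → 1/6 as n → ∞.
Writing y = (x + 4)², the series in y has radius 6, so |x + 4| < √(6) and R = √6.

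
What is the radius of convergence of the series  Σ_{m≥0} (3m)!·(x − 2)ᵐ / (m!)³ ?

R = 1/27

Apply the ratio test: |a_{m+1}| / |a_m| = (3m+1)·(3m+2)·(3m+3)/(m+1)³, which tends to 27 as m → ∞.
Thus R = 1/(27) = 1/27.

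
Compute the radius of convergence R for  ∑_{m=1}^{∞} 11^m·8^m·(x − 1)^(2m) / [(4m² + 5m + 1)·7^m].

R = √154/44

Apply the ratio test: |a_{m+1}| / |a_m| = [(4m² + 5m + 1)/(4(m+1)² + 5(m+1) + 1)] · 11·8/7, which tends to 88/7 as m → ∞.
Since the exponent of (x − 1) increases by 2 each term, convergence requires |x − 1|² < 7/88, hence R = √154/44.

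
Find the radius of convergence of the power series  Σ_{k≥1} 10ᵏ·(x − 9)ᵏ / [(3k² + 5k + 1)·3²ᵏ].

R = 9/10

Apply the ratio test: |a_{k+1}| / |a_k| = [(3k² + 5k + 1)/(3(k+1)² + 5(k+1) + 1)] · 10/9, which tends to 10/9 as k → ∞.
Thus R = 1/(10/9) = 9/10.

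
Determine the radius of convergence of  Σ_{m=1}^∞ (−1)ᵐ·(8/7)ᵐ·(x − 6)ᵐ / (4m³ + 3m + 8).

R = 7/8

The ratio of consecutive coefficients is [(4m³ + 3m + 8)/(4(m+1)³ + 3(m+1) + 8)] · 8/7 → 8/7.
Convergence for |x − 6| · 8/7 < 1, i.e. |x − 6| < 7/8. So R = 7/8.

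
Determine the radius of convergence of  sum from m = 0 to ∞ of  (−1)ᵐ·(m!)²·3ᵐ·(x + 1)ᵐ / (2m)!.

R = 4/3

By the ratio test, |a_{m+1}/a_m| = (m+1)²/[(2m+1)·(2m+2)] · 3 → 3/4.
The series converges when 3/4 · |x + 1| < 1, giving R = 4/3.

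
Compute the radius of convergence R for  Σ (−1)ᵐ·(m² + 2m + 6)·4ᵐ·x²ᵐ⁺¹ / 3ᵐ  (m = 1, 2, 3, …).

R = √3/2

By the ratio test, |a_{m+1}/a_m| = [((m+1)² + 2(m+1) + 6)/(m² + 2m + 6)] · 4/3 → 4/3.
Since the exponent of x increases by 2 each term, convergence requires |x|² < 3/4, hence R = √3/2.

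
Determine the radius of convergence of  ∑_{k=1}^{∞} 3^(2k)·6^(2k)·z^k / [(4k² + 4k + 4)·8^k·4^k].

R = 8/81

By the ratio test, |a_{k+1}/a_k| = [(4k² + 4k + 4)/(4(k+1)² + 4(k+1) + 4)] · 9·36/(8·4) → 81/8.
Hence the series converges for |z| < 1/(81/8) = 8/81, so the radius of convergence is 8/81.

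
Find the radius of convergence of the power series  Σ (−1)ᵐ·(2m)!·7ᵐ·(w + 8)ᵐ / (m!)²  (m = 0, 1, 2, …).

Apply the ratio test: |a_{m+1}| / |a_m| = (2m+1)·(2m+2)/(m+1)² · 7, which tends to 28 as m → ∞.
Convergence for |w + 8| · 28 < 1, i.e. |w + 8| < 1/28. So R = 1/28.

R = 1/28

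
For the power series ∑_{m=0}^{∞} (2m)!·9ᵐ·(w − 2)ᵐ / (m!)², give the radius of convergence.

The ratio of consecutive coefficients is (2m+1)·(2m+2)/(m+1)² · 9 → 36.
Convergence for |w − 2| · 36 < 1, i.e. |w − 2| < 1/36. So R = 1/36.

R = 1/36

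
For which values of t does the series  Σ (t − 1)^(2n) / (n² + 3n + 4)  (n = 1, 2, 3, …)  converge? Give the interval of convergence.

The ratio of consecutive coefficients is (n² + 3n + 4)/((n+1)² + 3(n+1) + 4) → 1.
Writing y = (t − 1)², the series in y has radius 1, so |t − 1| < √(1) = 1 and R = 1.
At t = 2: absolute convergence follows by limit comparison with Σ 1/n².
When t = 0, the series is dominated by a constant times Σ 1/n², which converges (p = 2 > 1).

[0, 2]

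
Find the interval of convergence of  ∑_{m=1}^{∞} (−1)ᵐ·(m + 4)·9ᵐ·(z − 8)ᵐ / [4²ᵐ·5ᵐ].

(-8/9, 152/9)

The ratio of consecutive coefficients is [((m+1) + 4)/(m + 4)] · 9/(16·5) → 9/80.
Thus R = 1/(9/80) = 80/9.
At z = 152/9: the terms have absolute value of order m, which does not tend to 0, so the series diverges by the divergence test.
At z = -8/9: the terms have absolute value of order m, which does not tend to 0, so the series diverges by the divergence test.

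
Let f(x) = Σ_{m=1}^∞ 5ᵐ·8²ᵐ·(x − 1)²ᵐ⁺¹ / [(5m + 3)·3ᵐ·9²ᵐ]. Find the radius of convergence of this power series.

R = 9√15/40

By the ratio test, |a_{m+1}/a_m| = [(5m + 3)/(5(m+1) + 3)] · 5·64/(3·81) → 320/243.
Since the exponent of (x − 1) increases by 2 each term, convergence requires |x − 1|² < 243/320, hence R = 9√15/40.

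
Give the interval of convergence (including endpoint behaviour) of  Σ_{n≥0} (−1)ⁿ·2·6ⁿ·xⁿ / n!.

By the ratio test, |a_{n+1}/a_n| = 2/2 · 6 · 1/(n+1) → 0.
Since the limit is 0 < 1 for every x, the series converges on all of ℝ and R = ∞.

(−∞, ∞)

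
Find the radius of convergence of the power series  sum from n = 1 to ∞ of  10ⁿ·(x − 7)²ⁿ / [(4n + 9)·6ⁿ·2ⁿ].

R = √30/5

Apply the ratio test: |a_{n+1}| / |a_n| = [(4n + 9)/(4(n+1) + 9)] · 10/(6·2), which tends to 5/6 as n → ∞.
Writing y = (x − 7)², the series in y has radius 6/5, so |x − 7| < √(6/5) and R = √30/5.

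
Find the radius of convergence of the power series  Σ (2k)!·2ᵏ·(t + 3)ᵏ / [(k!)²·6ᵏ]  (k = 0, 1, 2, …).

R = 3/4

Ratio test: |a_{k+1}/a_k| = (2k+1)·(2k+2)/(k+1)² · 2/6 → 4/3 as k → ∞.
Thus R = 1/(4/3) = 3/4.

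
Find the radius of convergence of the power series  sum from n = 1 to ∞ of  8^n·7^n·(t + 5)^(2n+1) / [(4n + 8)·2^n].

Apply the ratio test: |a_{n+1}| / |a_n| = [(4n + 8)/(4(n+1) + 8)] · 8·7/2, which tends to 28 as n → ∞.
Successive powers of (t + 5) differ by 2, so the series converges when |t + 5|² · 28 < 1, i.e. |t + 5| < √(1/28). So R = √7/14.

R = √7/14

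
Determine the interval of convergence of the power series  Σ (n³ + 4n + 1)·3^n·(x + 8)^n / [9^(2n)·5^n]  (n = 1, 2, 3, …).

(-143, 127)

By the ratio test, |a_{n+1}/a_n| = [((n+1)³ + 4(n+1) + 1)/(n³ + 4n + 1)] · 3/(81·5) → 1/135.
Thus R = 1/(1/135) = 135.
Endpoint x = 127: the terms have absolute value of order n³, which does not tend to 0, so the series diverges by the divergence test.
Check x = -143: the terms do not tend to 0, so the series diverges.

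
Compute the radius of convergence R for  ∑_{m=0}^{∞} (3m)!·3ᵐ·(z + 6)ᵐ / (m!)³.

Apply the ratio test: |a_{m+1}| / |a_m| = (3m+1)·(3m+2)·(3m+3)/(m+1)³ · 3, which tends to 81 as m → ∞.
Thus R = 1/(81) = 1/81.

R = 1/81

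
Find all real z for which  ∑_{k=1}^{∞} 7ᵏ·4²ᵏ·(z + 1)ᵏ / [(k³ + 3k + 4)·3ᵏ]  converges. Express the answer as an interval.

The ratio of consecutive coefficients is [(k³ + 3k + 4)/((k+1)³ + 3(k+1) + 4)] · 7·16/3 → 112/3.
Convergence for |z + 1| · 112/3 < 1, i.e. |z + 1| < 3/112. So R = 3/112.
Endpoint z = -109/112: the terms are on the order of 1/k³, so the series converges absolutely by comparison with the p-series (p = 3 > 1).
Check z = -115/112: absolute convergence follows by limit comparison with Σ 1/k³.

[-115/112, -109/112]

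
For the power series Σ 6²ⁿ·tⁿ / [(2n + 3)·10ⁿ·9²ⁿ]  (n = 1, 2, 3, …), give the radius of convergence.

By the ratio test, |a_{n+1}/a_n| = [(2n + 3)/(2(n+1) + 3)] · 36/(10·81) → 2/45.
Hence the series converges for |t| < 1/(2/45) = 45/2, so the radius of convergence is 45/2.

R = 45/2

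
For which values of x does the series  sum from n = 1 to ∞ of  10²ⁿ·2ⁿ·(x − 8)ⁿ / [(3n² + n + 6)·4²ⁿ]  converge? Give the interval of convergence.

[198/25, 202/25]

Ratio test: |a_{n+1}/a_n| = [(3n² + n + 6)/(3(n+1)² + (n+1) + 6)] · 100·2/16 → 25/2 as n → ∞.
The series converges when 25/2 · |x − 8| < 1, giving R = 2/25.
Endpoint x = 202/25: absolute convergence follows by limit comparison with Σ 1/n².
At x = 198/25: the terms are on the order of 1/n², so the series converges absolutely by comparison with the p-series (p = 2 > 1).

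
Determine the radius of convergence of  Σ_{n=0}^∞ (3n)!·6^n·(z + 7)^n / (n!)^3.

R = 1/162

Apply the ratio test: |a_{n+1}| / |a_n| = (3n+1)·(3n+2)·(3n+3)/(n+1)³ · 6, which tends to 162 as n → ∞.
The series converges when 162 · |z + 7| < 1, giving R = 1/162.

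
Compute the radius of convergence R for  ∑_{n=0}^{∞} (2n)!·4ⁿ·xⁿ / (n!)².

The ratio of consecutive coefficients is (2n+1)·(2n+2)/(n+1)² · 4 → 16.
Hence the series converges for |x| < 1/(16) = 1/16, so the radius of convergence is 1/16.

R = 1/16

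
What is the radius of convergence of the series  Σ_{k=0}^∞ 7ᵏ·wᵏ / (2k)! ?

R = ∞

By the ratio test, |a_{k+1}/a_k| = 7 · 1/[(2k+1)·(2k+2)] → 0.
Since the limit is 0 < 1 for every w, the series converges on all of ℝ and R = ∞.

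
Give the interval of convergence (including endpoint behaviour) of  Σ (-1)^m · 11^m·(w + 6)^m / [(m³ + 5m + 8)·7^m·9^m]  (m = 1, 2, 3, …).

[-129/11, -3/11]

Ratio test: |a_{m+1}/a_m| = [(m³ + 5m + 8)/((m+1)³ + 5(m+1) + 8)] · 11/(7·9) → 11/63 as m → ∞.
Thus R = 1/(11/63) = 63/11.
At w = -3/11: absolute convergence follows by limit comparison with Σ 1/m³.
When w = -129/11, the series is dominated by a constant times Σ 1/m³, which converges (p = 3 > 1).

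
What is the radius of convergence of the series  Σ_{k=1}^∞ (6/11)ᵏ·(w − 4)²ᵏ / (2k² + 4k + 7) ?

R = √66/6

The ratio of consecutive coefficients is [(2k² + 4k + 7)/(2(k+1)² + 4(k+1) + 7)] · 6/11 → 6/11.
Since the exponent of (w − 4) increases by 2 each term, convergence requires |w − 4|² < 11/6, hence R = √66/6.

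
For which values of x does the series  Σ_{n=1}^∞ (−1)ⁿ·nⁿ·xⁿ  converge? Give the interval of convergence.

{0}

Applying the root test, |a_n|^(1/n) = n → ∞.
The root grows without bound, so R = 0 (convergence only at x = 0).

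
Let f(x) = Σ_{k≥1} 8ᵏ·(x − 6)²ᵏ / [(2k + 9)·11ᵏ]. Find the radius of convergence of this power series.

By the ratio test, |a_{k+1}/a_k| = [(2k + 9)/(2(k+1) + 9)] · 8/11 → 8/11.
Successive powers of (x − 6) differ by 2, so the series converges when |x − 6|² · 8/11 < 1, i.e. |x − 6| < √(11/8). So R = √22/4.

R = √22/4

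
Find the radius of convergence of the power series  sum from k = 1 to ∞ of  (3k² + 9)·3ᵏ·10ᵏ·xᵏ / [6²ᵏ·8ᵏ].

Apply the ratio test: |a_{k+1}| / |a_k| = [(3(k+1)² + 9)/(3k² + 9)] · 3·10/(36·8), which tends to 5/48 as k → ∞.
Hence the series converges for |x| < 1/(5/48) = 48/5, so the radius of convergence is 48/5.

R = 48/5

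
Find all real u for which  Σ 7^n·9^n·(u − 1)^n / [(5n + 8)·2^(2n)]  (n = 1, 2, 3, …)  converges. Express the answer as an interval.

[59/63, 67/63)

Apply the ratio test: |a_{n+1}| / |a_n| = [(5n + 8)/(5(n+1) + 8)] · 7·9/4, which tends to 63/4 as n → ∞.
Convergence for |u − 1| · 63/4 < 1, i.e. |u − 1| < 4/63. So R = 4/63.
When u = 67/63, the terms are asymptotic to a nonzero constant times 1/n, so the series diverges by limit comparison with Σ 1/n.
Check u = 59/63: an alternating series whose terms decrease to 0 in absolute value, so it converges by the Leibniz criterion.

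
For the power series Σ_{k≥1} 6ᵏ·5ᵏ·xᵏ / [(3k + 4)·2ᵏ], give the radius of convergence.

Apply the ratio test: |a_{k+1}| / |a_k| = [(3k + 4)/(3(k+1) + 4)] · 6·5/2, which tends to 15 as k → ∞.
Hence the series converges for |x| < 1/(15) = 1/15, so the radius of convergence is 1/15.

R = 1/15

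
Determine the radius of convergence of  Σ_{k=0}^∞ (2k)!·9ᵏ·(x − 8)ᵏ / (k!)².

R = 1/36

Ratio test: |a_{k+1}/a_k| = (2k+1)·(2k+2)/(k+1)² · 9 → 36 as k → ∞.
The series converges when 36 · |x − 8| < 1, giving R = 1/36.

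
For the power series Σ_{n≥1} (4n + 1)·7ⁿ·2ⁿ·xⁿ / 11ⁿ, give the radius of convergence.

R = 11/14

By the ratio test, |a_{n+1}/a_n| = [(4(n+1) + 1)/(4n + 1)] · 7·2/11 → 14/11.
Convergence for |x| · 14/11 < 1, i.e. |x| < 11/14. So R = 11/14.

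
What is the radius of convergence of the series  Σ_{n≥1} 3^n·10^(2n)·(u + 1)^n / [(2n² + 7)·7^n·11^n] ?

R = 77/300

Ratio test: |a_{n+1}/a_n| = [(2n² + 7)/(2(n+1)² + 7)] · 3·100/(7·11) → 300/77 as n → ∞.
The series converges when 300/77 · |u + 1| < 1, giving R = 77/300.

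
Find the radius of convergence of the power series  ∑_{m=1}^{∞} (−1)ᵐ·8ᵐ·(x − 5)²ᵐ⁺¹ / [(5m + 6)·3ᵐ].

By the ratio test, |a_{m+1}/a_m| = [(5m + 6)/(5(m+1) + 6)] · 8/3 → 8/3.
Writing y = (x − 5)², the series in y has radius 3/8, so |x − 5| < √(3/8) and R = √6/4.

R = √6/4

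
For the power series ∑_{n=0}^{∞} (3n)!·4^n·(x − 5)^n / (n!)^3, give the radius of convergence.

R = 1/108

Apply the ratio test: |a_{n+1}| / |a_n| = (3n+1)·(3n+2)·(3n+3)/(n+1)³ · 4, which tends to 108 as n → ∞.
Convergence for |x − 5| · 108 < 1, i.e. |x − 5| < 1/108. So R = 1/108.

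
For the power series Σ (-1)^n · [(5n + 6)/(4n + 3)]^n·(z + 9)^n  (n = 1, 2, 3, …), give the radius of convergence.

Applying the root test, |a_n|^(1/n) = (5n + 6)/(4n + 3) → 5/4.
Convergence for |z + 9| · 5/4 < 1, i.e. |z + 9| < 4/5. So R = 4/5.

R = 4/5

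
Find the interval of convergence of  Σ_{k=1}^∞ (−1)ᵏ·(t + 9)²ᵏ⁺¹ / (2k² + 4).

[-10, -8]

Apply the ratio test: |a_{k+1}| / |a_k| = (2k² + 4)/(2(k+1)² + 4), which tends to 1 as k → ∞.
Since the exponent of (t + 9) increases by 2 each term, convergence requires |t + 9|² < 1, hence R = 1.
Endpoint t = -8: the series is dominated by a constant times Σ 1/k², which converges (p = 2 > 1).
Endpoint t = -10: absolute convergence follows by limit comparison with Σ 1/k².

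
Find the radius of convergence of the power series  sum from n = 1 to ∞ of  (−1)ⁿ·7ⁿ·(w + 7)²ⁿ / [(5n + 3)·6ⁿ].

R = √42/7

By the ratio test, |a_{n+1}/a_n| = [(5n + 3)/(5(n+1) + 3)] · 7/6 → 7/6.
Writing y = (w + 7)², the series in y has radius 6/7, so |w + 7| < √(6/7) and R = √42/7.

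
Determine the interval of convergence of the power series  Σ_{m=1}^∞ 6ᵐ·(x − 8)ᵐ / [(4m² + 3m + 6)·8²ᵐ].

By the ratio test, |a_{m+1}/a_m| = [(4m² + 3m + 6)/(4(m+1)² + 3(m+1) + 6)] · 6/64 → 3/32.
Hence the series converges for |x − 8| < 1/(3/32) = 32/3, so the radius of convergence is 32/3.
When x = 56/3, the terms are on the order of 1/m², so the series converges absolutely by comparison with the p-series (p = 2 > 1).
When x = -8/3, the terms are on the order of 1/m², so the series converges absolutely by comparison with the p-series (p = 2 > 1).

[-8/3, 56/3]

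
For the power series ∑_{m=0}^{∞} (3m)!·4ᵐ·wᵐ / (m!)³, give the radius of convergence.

R = 1/108

Ratio test: |a_{m+1}/a_m| = (3m+1)·(3m+2)·(3m+3)/(m+1)³ · 4 → 108 as m → ∞.
Convergence for |w| · 108 < 1, i.e. |w| < 1/108. So R = 1/108.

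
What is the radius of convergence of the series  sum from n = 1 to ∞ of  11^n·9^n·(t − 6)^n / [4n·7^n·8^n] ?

R = 56/99

Ratio test: |a_{n+1}/a_n| = [4n/4(n+1)] · 11·9/(7·8) → 99/56 as n → ∞.
The series converges when 99/56 · |t − 6| < 1, giving R = 56/99.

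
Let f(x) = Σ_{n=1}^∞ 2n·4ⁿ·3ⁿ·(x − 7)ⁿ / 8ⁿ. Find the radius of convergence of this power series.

Ratio test: |a_{n+1}/a_n| = [2(n+1)/2n] · 4·3/8 → 3/2 as n → ∞.
Hence the series converges for |x − 7| < 1/(3/2) = 2/3, so the radius of convergence is 2/3.

R = 2/3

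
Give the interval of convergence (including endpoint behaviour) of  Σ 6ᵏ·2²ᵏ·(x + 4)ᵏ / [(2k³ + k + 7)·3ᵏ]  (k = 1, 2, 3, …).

[-33/8, -31/8]

By the ratio test, |a_{k+1}/a_k| = [(2k³ + k + 7)/(2(k+1)³ + (k+1) + 7)] · 6·4/3 → 8.
The series converges when 8 · |x + 4| < 1, giving R = 1/8.
Endpoint x = -31/8: absolute convergence follows by limit comparison with Σ 1/k³.
Endpoint x = -33/8: absolute convergence follows by limit comparison with Σ 1/k³.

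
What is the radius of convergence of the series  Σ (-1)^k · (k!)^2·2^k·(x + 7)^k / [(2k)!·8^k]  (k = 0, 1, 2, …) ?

Ratio test: |a_{k+1}/a_k| = (k+1)²/[(2k+1)·(2k+2)] · 2/8 → 1/16 as k → ∞.
Hence the series converges for |x + 7| < 1/(1/16) = 16, so the radius of convergence is 16.

R = 16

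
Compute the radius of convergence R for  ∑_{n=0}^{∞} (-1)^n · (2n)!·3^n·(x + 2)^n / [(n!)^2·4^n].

R = 1/3

Apply the ratio test: |a_{n+1}| / |a_n| = (2n+1)·(2n+2)/(n+1)² · 3/4, which tends to 3 as n → ∞.
Convergence for |x + 2| · 3 < 1, i.e. |x + 2| < 1/3. So R = 1/3.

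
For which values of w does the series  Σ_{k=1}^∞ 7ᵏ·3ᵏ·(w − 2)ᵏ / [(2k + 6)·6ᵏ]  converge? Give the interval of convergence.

[12/7, 16/7)

Ratio test: |a_{k+1}/a_k| = [(2k + 6)/(2(k+1) + 6)] · 7·3/6 → 7/2 as k → ∞.
The series converges when 7/2 · |w − 2| < 1, giving R = 2/7.
Endpoint w = 16/7: comparison with the harmonic series Σ 1/k shows the series diverges.
When w = 12/7, an alternating series whose terms decrease to 0 in absolute value, so it converges by the Leibniz criterion.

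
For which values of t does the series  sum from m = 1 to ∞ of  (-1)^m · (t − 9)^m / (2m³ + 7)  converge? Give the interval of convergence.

By the ratio test, |a_{m+1}/a_m| = (2m³ + 7)/(2(m+1)³ + 7) → 1.
So the series converges when |t − 9| < 1 and diverges when |t − 9| > 1; R = 1.
Endpoint t = 10: the series is dominated by a constant times Σ 1/m³, which converges (p = 3 > 1).
Check t = 8: the series is dominated by a constant times Σ 1/m³, which converges (p = 3 > 1).

[8, 10]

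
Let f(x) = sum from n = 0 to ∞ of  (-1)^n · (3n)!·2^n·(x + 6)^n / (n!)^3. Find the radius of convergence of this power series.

Apply the ratio test: |a_{n+1}| / |a_n| = (3n+1)·(3n+2)·(3n+3)/(n+1)³ · 2, which tends to 54 as n → ∞.
Convergence for |x + 6| · 54 < 1, i.e. |x + 6| < 1/54. So R = 1/54.

R = 1/54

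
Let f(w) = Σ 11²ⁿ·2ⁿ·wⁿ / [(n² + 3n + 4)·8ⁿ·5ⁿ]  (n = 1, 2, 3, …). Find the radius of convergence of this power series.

The ratio of consecutive coefficients is [(n² + 3n + 4)/((n+1)² + 3(n+1) + 4)] · 121·2/(8·5) → 121/20.
The series converges when 121/20 · |w| < 1, giving R = 20/121.

R = 20/121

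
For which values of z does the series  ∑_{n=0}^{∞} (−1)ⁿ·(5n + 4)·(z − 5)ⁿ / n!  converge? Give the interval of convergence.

The ratio of consecutive coefficients is (5(n+1) + 4)/(5n + 4) · 1/(n+1) → 0.
Since the limit is 0 < 1 for every z, the series converges on all of ℝ and R = ∞.

(−∞, ∞)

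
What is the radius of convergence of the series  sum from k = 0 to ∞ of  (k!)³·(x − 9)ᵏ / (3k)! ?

The ratio of consecutive coefficients is (k+1)³/[(3k+1)·(3k+2)·(3k+3)] → 1/27.
Thus R = 1/(1/27) = 27.

R = 27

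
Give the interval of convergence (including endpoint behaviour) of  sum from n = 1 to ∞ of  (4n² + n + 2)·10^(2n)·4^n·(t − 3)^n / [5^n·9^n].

(231/80, 249/80)

By the ratio test, |a_{n+1}/a_n| = [(4(n+1)² + (n+1) + 2)/(4n² + n + 2)] · 100·4/(5·9) → 80/9.
Convergence for |t − 3| · 80/9 < 1, i.e. |t − 3| < 9/80. So R = 9/80.
When t = 249/80, the terms do not tend to 0, so the series diverges.
Endpoint t = 231/80: the terms do not tend to 0, so the series diverges.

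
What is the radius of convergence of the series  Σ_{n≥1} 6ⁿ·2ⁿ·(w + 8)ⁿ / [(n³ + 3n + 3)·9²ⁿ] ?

Ratio test: |a_{n+1}/a_n| = [(n³ + 3n + 3)/((n+1)³ + 3(n+1) + 3)] · 6·2/81 → 4/27 as n → ∞.
Convergence for |w + 8| · 4/27 < 1, i.e. |w + 8| < 27/4. So R = 27/4.

R = 27/4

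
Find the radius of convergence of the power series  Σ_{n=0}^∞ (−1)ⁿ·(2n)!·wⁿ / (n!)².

R = 1/4

Apply the ratio test: |a_{n+1}| / |a_n| = (2n+1)·(2n+2)/(n+1)², which tends to 4 as n → ∞.
Hence the series converges for |w| < 1/(4) = 1/4, so the radius of convergence is 1/4.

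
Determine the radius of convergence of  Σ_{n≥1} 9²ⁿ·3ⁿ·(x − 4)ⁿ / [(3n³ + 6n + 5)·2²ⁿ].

The ratio of consecutive coefficients is [(3n³ + 6n + 5)/(3(n+1)³ + 6(n+1) + 5)] · 81·3/4 → 243/4.
The series converges when 243/4 · |x − 4| < 1, giving R = 4/243.

R = 4/243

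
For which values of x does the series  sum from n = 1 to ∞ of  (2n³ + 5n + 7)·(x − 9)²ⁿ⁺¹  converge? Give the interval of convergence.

(8, 10)

Apply the ratio test: |a_{n+1}| / |a_n| = (2(n+1)³ + 5(n+1) + 7)/(2n³ + 5n + 7), which tends to 1 as n → ∞.
Since the exponent of (x − 9) increases by 2 each term, convergence requires |x − 9|² < 1, hence R = 1.
Check x = 10: the terms do not tend to 0, so the series diverges.
When x = 8, the terms do not tend to 0, so the series diverges.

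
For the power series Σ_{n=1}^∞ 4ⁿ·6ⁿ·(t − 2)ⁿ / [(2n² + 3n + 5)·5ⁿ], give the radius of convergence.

R = 5/24

By the ratio test, |a_{n+1}/a_n| = [(2n² + 3n + 5)/(2(n+1)² + 3(n+1) + 5)] · 4·6/5 → 24/5.
Hence the series converges for |t − 2| < 1/(24/5) = 5/24, so the radius of convergence is 5/24.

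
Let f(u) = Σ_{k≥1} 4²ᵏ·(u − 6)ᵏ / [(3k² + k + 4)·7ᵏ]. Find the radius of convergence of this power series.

Apply the ratio test: |a_{k+1}| / |a_k| = [(3k² + k + 4)/(3(k+1)² + (k+1) + 4)] · 16/7, which tends to 16/7 as k → ∞.
Thus R = 1/(16/7) = 7/16.

R = 7/16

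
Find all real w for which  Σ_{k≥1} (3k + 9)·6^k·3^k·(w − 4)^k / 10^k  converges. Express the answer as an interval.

Apply the ratio test: |a_{k+1}| / |a_k| = [(3(k+1) + 9)/(3k + 9)] · 6·3/10, which tends to 9/5 as k → ∞.
Hence the series converges for |w − 4| < 1/(9/5) = 5/9, so the radius of convergence is 5/9.
When w = 41/9, the terms have absolute value of order k, which does not tend to 0, so the series diverges by the divergence test.
When w = 31/9, the k-th term does not approach 0; divergence by the term test.

(31/9, 41/9)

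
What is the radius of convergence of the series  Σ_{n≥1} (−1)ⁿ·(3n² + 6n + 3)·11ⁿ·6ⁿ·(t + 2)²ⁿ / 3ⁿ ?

By the ratio test, |a_{n+1}/a_n| = [(3(n+1)² + 6(n+1) + 3)/(3n² + 6n + 3)] · 11·6/3 → 22.
Writing y = (t + 2)², the series in y has radius 1/22, so |t + 2| < √(1/22) and R = √22/22.

R = √22/22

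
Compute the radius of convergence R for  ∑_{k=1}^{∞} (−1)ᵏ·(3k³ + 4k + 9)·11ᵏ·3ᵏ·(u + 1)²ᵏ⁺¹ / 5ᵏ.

R = √165/33

The ratio of consecutive coefficients is [(3(k+1)³ + 4(k+1) + 9)/(3k³ + 4k + 9)] · 11·3/5 → 33/5.
Successive powers of (u + 1) differ by 2, so the series converges when |u + 1|² · 33/5 < 1, i.e. |u + 1| < √(5/33). So R = √165/33.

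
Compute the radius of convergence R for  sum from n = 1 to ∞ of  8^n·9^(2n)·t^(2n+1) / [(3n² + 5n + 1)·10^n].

R = √5/18

Apply the ratio test: |a_{n+1}| / |a_n| = [(3n² + 5n + 1)/(3(n+1)² + 5(n+1) + 1)] · 8·81/10, which tends to 324/5 as n → ∞.
Since the exponent of t increases by 2 each term, convergence requires |t|² < 5/324, hence R = √5/18.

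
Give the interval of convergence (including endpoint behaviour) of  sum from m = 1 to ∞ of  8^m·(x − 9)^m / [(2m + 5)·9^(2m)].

By the ratio test, |a_{m+1}/a_m| = [(2m + 5)/(2(m+1) + 5)] · 8/81 → 8/81.
Thus R = 1/(8/81) = 81/8.
Check x = 153/8: the terms behave like c/m; limit comparison with the harmonic series gives divergence.
At x = -9/8: convergence follows from the alternating series test (terms decrease monotonically to 0).

[-9/8, 153/8)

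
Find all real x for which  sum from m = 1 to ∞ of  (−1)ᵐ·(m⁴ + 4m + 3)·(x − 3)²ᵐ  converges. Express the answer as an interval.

(2, 4)

The ratio of consecutive coefficients is ((m+1)⁴ + 4(m+1) + 3)/(m⁴ + 4m + 3) → 1.
Successive powers of (x − 3) differ by 2, so the series converges when |x − 3|² · 1 < 1, i.e. |x − 3| < √(1) = 1. So R = 1.
Endpoint x = 4: the m-th term does not approach 0; divergence by the term test.
Check x = 2: the m-th term does not approach 0; divergence by the term test.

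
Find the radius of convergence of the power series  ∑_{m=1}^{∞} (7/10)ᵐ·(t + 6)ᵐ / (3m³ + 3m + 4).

Apply the ratio test: |a_{m+1}| / |a_m| = [(3m³ + 3m + 4)/(3(m+1)³ + 3(m+1) + 4)] · 7/10, which tends to 7/10 as m → ∞.
Hence the series converges for |t + 6| < 1/(7/10) = 10/7, so the radius of convergence is 10/7.

R = 10/7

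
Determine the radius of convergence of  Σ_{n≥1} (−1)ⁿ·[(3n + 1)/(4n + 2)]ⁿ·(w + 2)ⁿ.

R = 4/3

Root test: |a_n|^(1/n) = (3n + 1)/(4n + 2) → 3/4.
Hence the series converges for |w + 2| < 1/(3/4) = 4/3, so the radius of convergence is 4/3.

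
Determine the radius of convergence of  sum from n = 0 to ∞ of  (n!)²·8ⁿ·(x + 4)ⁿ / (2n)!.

Apply the ratio test: |a_{n+1}| / |a_n| = (n+1)²/[(2n+1)·(2n+2)] · 8, which tends to 2 as n → ∞.
The series converges when 2 · |x + 4| < 1, giving R = 1/2.

R = 1/2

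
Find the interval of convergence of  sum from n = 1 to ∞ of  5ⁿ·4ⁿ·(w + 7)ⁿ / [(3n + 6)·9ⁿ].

[-149/20, -131/20)

By the ratio test, |a_{n+1}/a_n| = [(3n + 6)/(3(n+1) + 6)] · 5·4/9 → 20/9.
The series converges when 20/9 · |w + 7| < 1, giving R = 9/20.
At w = -131/20: the terms are asymptotic to a nonzero constant times 1/n, so the series diverges by limit comparison with Σ 1/n.
At w = -149/20: an alternating series whose terms decrease to 0 in absolute value, so it converges by the Leibniz criterion.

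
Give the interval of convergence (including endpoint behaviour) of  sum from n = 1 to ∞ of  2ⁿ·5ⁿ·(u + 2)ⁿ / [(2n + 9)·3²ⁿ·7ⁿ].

Apply the ratio test: |a_{n+1}| / |a_n| = [(2n + 9)/(2(n+1) + 9)] · 2·5/(9·7), which tends to 10/63 as n → ∞.
Hence the series converges for |u + 2| < 1/(10/63) = 63/10, so the radius of convergence is 63/10.
Endpoint u = 43/10: the terms are asymptotic to a nonzero constant times 1/n, so the series diverges by limit comparison with Σ 1/n.
Check u = -83/10: an alternating series whose terms decrease to 0 in absolute value, so it converges by the Leibniz criterion.

[-83/10, 43/10)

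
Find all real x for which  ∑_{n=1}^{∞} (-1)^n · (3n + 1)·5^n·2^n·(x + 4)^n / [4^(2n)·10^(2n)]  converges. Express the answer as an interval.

(-164, 156)

The ratio of consecutive coefficients is [(3(n+1) + 1)/(3n + 1)] · 5·2/(16·100) → 1/160.
The series converges when 1/160 · |x + 4| < 1, giving R = 160.
Check x = 156: the terms have absolute value of order n, which does not tend to 0, so the series diverges by the divergence test.
When x = -164, the terms do not tend to 0, so the series diverges.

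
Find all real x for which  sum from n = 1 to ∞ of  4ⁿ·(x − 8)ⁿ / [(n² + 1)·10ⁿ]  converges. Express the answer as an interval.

[11/2, 21/2]

The ratio of consecutive coefficients is [(n² + 1)/((n+1)² + 1)] · 4/10 → 2/5.
Thus R = 1/(2/5) = 5/2.
At x = 21/2: absolute convergence follows by limit comparison with Σ 1/n².
When x = 11/2, the terms are on the order of 1/n², so the series converges absolutely by comparison with the p-series (p = 2 > 1).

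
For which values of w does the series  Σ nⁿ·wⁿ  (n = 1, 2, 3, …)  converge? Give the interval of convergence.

By the Cauchy root test, |a_n|^(1/n) = n → ∞.
The root grows without bound, so R = 0 (convergence only at w = 0).

{0}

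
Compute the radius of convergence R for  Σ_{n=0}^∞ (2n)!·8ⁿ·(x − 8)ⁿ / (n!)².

R = 1/32

The ratio of consecutive coefficients is (2n+1)·(2n+2)/(n+1)² · 8 → 32.
Hence the series converges for |x − 8| < 1/(32) = 1/32, so the radius of convergence is 1/32.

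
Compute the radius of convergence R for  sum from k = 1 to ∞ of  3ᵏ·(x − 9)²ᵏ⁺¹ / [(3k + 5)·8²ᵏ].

The ratio of consecutive coefficients is [(3k + 5)/(3(k+1) + 5)] · 3/64 → 3/64.
Since the exponent of (x − 9) increases by 2 each term, convergence requires |x − 9|² < 64/3, hence R = 8√3/3.

R = 8√3/3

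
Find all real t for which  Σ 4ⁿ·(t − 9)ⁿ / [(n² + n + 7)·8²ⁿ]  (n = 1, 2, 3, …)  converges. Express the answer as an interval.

[-7, 25]

By the ratio test, |a_{n+1}/a_n| = [(n² + n + 7)/((n+1)² + (n+1) + 7)] · 4/64 → 1/16.
Thus R = 1/(1/16) = 16.
Check t = 25: absolute convergence follows by limit comparison with Σ 1/n².
When t = -7, absolute convergence follows by limit comparison with Σ 1/n².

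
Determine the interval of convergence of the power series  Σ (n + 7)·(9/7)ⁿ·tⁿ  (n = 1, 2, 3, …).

(-7/9, 7/9)

Apply the ratio test: |a_{n+1}| / |a_n| = [((n+1) + 7)/(n + 7)] · 9/7, which tends to 9/7 as n → ∞.
Thus R = 1/(9/7) = 7/9.
When t = 7/9, the n-th term does not approach 0; divergence by the term test.
Endpoint t = -7/9: the terms have absolute value of order n, which does not tend to 0, so the series diverges by the divergence test.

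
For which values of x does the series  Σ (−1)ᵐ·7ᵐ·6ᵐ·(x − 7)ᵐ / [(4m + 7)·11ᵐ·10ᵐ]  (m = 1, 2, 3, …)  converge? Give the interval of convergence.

(92/21, 202/21]

Apply the ratio test: |a_{m+1}| / |a_m| = [(4m + 7)/(4(m+1) + 7)] · 7·6/(11·10), which tends to 21/55 as m → ∞.
Convergence for |x − 7| · 21/55 < 1, i.e. |x − 7| < 55/21. So R = 55/21.
When x = 202/21, the terms alternate in sign and decrease monotonically to 0 in absolute value (size ~ c/m), so the alternating series test gives convergence.
At x = 92/21: the terms are asymptotic to a nonzero constant times 1/m, so the series diverges by limit comparison with Σ 1/m.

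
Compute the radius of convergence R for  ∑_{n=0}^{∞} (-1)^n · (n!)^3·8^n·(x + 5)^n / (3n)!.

Apply the ratio test: |a_{n+1}| / |a_n| = (n+1)³/[(3n+1)·(3n+2)·(3n+3)] · 8, which tends to 8/27 as n → ∞.
The series converges when 8/27 · |x + 5| < 1, giving R = 27/8.

R = 27/8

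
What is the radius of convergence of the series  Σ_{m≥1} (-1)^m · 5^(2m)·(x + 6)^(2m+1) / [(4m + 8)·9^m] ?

R = 3/5

By the ratio test, |a_{m+1}/a_m| = [(4m + 8)/(4(m+1) + 8)] · 25/9 → 25/9.
Successive powers of (x + 6) differ by 2, so the series converges when |x + 6|² · 25/9 < 1, i.e. |x + 6| < √(9/25) = 3/5. So R = 3/5.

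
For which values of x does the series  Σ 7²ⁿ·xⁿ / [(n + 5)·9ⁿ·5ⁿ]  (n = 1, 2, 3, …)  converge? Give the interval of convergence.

Ratio test: |a_{n+1}/a_n| = [(n + 5)/((n+1) + 5)] · 49/(9·5) → 49/45 as n → ∞.
Thus R = 1/(49/45) = 45/49.
Check x = 45/49: comparison with the harmonic series Σ 1/n shows the series diverges.
At x = -45/49: an alternating series whose terms decrease to 0 in absolute value, so it converges by the Leibniz criterion.

[-45/49, 45/49)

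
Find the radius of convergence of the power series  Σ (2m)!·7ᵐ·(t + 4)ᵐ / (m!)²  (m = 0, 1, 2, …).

R = 1/28

Apply the ratio test: |a_{m+1}| / |a_m| = (2m+1)·(2m+2)/(m+1)² · 7, which tends to 28 as m → ∞.
The series converges when 28 · |t + 4| < 1, giving R = 1/28.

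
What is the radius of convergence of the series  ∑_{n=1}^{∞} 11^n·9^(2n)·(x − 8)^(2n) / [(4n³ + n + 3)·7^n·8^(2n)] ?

R = 8√77/99

Ratio test: |a_{n+1}/a_n| = [(4n³ + n + 3)/(4(n+1)³ + (n+1) + 3)] · 11·81/(7·64) → 891/448 as n → ∞.
Writing y = (x − 8)², the series in y has radius 448/891, so |x − 8| < √(448/891) and R = 8√77/99.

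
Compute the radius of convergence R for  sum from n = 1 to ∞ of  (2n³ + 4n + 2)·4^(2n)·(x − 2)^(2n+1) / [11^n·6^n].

Apply the ratio test: |a_{n+1}| / |a_n| = [(2(n+1)³ + 4(n+1) + 2)/(2n³ + 4n + 2)] · 16/(11·6), which tends to 8/33 as n → ∞.
Successive powers of (x − 2) differ by 2, so the series converges when |x − 2|² · 8/33 < 1, i.e. |x − 2| < √(33/8). So R = √66/4.

R = √66/4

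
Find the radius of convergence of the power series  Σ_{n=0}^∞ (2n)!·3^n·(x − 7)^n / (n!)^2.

Ratio test: |a_{n+1}/a_n| = (2n+1)·(2n+2)/(n+1)² · 3 → 12 as n → ∞.
Convergence for |x − 7| · 12 < 1, i.e. |x − 7| < 1/12. So R = 1/12.

R = 1/12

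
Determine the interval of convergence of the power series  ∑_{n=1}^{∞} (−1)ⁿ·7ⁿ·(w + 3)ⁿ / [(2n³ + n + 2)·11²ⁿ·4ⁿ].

Ratio test: |a_{n+1}/a_n| = [(2n³ + n + 2)/(2(n+1)³ + (n+1) + 2)] · 7/(121·4) → 7/484 as n → ∞.
Convergence for |w + 3| · 7/484 < 1, i.e. |w + 3| < 484/7. So R = 484/7.
When w = 463/7, the terms are on the order of 1/n³, so the series converges absolutely by comparison with the p-series (p = 3 > 1).
Check w = -505/7: the series is dominated by a constant times Σ 1/n³, which converges (p = 3 > 1).

[-505/7, 463/7]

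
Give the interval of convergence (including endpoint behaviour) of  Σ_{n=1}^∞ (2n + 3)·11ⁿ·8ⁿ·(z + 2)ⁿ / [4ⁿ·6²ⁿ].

Ratio test: |a_{n+1}/a_n| = [(2(n+1) + 3)/(2n + 3)] · 11·8/(4·36) → 11/18 as n → ∞.
Convergence for |z + 2| · 11/18 < 1, i.e. |z + 2| < 18/11. So R = 18/11.
At z = -4/11: the n-th term does not approach 0; divergence by the term test.
When z = -40/11, the n-th term does not approach 0; divergence by the term test.

(-40/11, -4/11)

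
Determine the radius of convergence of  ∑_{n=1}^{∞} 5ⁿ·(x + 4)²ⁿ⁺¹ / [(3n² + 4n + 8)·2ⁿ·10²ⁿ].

The ratio of consecutive coefficients is [(3n² + 4n + 8)/(3(n+1)² + 4(n+1) + 8)] · 5/(2·100) → 1/40.
Writing y = (x + 4)², the series in y has radius 40, so |x + 4| < √(40) and R = 2√10.

R = 2√10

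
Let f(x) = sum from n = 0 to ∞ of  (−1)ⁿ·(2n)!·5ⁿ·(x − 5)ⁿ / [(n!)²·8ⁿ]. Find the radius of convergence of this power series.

R = 2/5

The ratio of consecutive coefficients is (2n+1)·(2n+2)/(n+1)² · 5/8 → 5/2.
Convergence for |x − 5| · 5/2 < 1, i.e. |x − 5| < 2/5. So R = 2/5.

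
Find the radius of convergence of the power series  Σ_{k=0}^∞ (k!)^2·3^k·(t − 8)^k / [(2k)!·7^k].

Ratio test: |a_{k+1}/a_k| = (k+1)²/[(2k+1)·(2k+2)] · 3/7 → 3/28 as k → ∞.
Thus R = 1/(3/28) = 28/3.

R = 28/3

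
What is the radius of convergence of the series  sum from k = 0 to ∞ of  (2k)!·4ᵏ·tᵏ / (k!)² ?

R = 1/16

Ratio test: |a_{k+1}/a_k| = (2k+1)·(2k+2)/(k+1)² · 4 → 16 as k → ∞.
Convergence for |t| · 16 < 1, i.e. |t| < 1/16. So R = 1/16.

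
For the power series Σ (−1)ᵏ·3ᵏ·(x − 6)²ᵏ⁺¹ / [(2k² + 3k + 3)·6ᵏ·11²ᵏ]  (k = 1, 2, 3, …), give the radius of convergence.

Ratio test: |a_{k+1}/a_k| = [(2k² + 3k + 3)/(2(k+1)² + 3(k+1) + 3)] · 3/(6·121) → 1/242 as k → ∞.
Successive powers of (x − 6) differ by 2, so the series converges when |x − 6|² · 1/242 < 1, i.e. |x − 6| < √(242). So R = 11√2.

R = 11√2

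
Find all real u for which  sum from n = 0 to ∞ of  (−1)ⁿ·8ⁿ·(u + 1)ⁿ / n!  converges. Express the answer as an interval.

Apply the ratio test: |a_{n+1}| / |a_n| = 8 · 1/(n+1), which tends to 0 as n → ∞.
The limit is 0, so the series converges for all u; R = ∞.

(−∞, ∞)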